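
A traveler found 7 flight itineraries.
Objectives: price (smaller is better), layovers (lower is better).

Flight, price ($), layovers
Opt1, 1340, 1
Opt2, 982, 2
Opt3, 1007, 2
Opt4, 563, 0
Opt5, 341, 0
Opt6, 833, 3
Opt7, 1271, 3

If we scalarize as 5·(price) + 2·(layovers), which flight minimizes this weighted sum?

Opt1: 5·1340 + 2·1 = 6702
Opt2: 5·982 + 2·2 = 4914
Opt3: 5·1007 + 2·2 = 5039
Opt4: 5·563 + 2·0 = 2815
Opt5: 5·341 + 2·0 = 1705
Opt6: 5·833 + 2·3 = 4171
Opt7: 5·1271 + 2·3 = 6361
Lowest: Opt5 at 1705.

Opt5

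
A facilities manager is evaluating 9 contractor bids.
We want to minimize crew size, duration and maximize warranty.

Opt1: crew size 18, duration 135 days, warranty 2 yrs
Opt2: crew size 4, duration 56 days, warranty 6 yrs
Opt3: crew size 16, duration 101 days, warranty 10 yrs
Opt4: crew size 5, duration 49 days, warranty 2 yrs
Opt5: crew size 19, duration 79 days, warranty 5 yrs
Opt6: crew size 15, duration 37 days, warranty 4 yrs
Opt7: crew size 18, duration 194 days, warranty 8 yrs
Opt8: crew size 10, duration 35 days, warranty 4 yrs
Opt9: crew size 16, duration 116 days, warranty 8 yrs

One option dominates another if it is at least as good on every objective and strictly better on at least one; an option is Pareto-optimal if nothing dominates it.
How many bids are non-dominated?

Opt1: dominated by Opt2 (crew size 4≤18, duration 56≤135, warranty 6≥2).
Opt2: not dominated (best crew size).
Opt3: not dominated (best warranty).
Opt4: not dominated.
Opt5: dominated by Opt2 (crew size 4≤19, duration 56≤79, warranty 6≥5).
Opt6: dominated by Opt8 (crew size 10≤15, duration 35≤37, warranty 4≥4).
Opt7: dominated by Opt3 (crew size 16≤18, duration 101≤194, warranty 10≥8).
Opt8: not dominated (best duration).
Opt9: dominated by Opt3 (crew size 16≤16, duration 101≤116, warranty 10≥8).
Pareto-optimal: Opt2, Opt3, Opt4, Opt8 → 4.

4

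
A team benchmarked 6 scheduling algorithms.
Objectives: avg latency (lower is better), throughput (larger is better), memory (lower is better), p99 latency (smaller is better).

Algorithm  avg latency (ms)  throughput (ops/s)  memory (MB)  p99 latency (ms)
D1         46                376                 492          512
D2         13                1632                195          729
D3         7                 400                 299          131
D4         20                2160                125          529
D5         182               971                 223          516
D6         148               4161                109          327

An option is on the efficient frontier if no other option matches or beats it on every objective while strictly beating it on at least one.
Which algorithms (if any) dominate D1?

D3: avg latency 7≤46, throughput 400≥376, memory 299≤492, p99 latency 131≤512 — dominates D1.
Others (D2, D4, D5, D6) are each worse than D1 on at least one objective.

D3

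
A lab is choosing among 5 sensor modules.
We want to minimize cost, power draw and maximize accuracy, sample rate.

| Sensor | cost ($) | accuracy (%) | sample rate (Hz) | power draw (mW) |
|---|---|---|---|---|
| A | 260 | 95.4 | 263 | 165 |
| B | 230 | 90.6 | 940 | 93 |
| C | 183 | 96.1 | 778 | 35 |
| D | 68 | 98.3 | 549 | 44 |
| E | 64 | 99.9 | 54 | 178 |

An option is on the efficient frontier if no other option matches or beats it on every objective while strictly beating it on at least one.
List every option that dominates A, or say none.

C, D

C: cost 183≤260, accuracy 96.1≥95.4, sample rate 778≥263, power draw 35≤165 — dominates A.
D: cost 68≤260, accuracy 98.3≥95.4, sample rate 549≥263, power draw 44≤165 — dominates A.
Others (B, E) are each worse than A on at least one objective.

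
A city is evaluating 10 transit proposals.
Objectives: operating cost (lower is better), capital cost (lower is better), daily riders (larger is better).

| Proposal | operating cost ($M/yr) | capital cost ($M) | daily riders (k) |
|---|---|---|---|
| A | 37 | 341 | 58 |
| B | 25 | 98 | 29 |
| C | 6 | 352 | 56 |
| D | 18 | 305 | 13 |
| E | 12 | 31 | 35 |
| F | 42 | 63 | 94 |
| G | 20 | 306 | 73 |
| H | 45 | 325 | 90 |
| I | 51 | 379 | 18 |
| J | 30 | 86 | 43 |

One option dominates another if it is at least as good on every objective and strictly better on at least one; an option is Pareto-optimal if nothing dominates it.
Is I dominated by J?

J vs I: operating cost 30≤51, capital cost 86≤379, daily riders 43≥18 — J is at least as good on every objective with at least one strict improvement.

Yes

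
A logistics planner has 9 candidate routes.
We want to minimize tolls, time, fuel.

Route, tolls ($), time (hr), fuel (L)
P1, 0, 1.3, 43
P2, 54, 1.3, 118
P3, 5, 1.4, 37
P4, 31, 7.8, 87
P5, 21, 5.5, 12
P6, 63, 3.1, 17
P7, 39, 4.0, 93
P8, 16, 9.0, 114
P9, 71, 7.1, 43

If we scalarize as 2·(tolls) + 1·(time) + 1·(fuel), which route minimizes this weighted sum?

P1

P1: 2·0 + 1·1.3 + 1·43 = 44.3
P2: 2·54 + 1·1.3 + 1·118 = 227.3
P3: 2·5 + 1·1.4 + 1·37 = 48.4
P4: 2·31 + 1·7.8 + 1·87 = 156.8
P5: 2·21 + 1·5.5 + 1·12 = 59.5
P6: 2·63 + 1·3.1 + 1·17 = 146.1
P7: 2·39 + 1·4.0 + 1·93 = 175.0
P8: 2·16 + 1·9.0 + 1·114 = 155.0
P9: 2·71 + 1·7.1 + 1·43 = 192.1
Lowest: P1 at 44.3.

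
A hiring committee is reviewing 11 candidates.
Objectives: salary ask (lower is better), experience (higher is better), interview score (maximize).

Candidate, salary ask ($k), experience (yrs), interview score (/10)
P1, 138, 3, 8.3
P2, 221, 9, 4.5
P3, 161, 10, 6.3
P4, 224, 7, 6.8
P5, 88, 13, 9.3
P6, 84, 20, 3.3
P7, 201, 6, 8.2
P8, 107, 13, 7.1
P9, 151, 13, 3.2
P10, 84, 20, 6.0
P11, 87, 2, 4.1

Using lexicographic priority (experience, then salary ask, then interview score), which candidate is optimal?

P10

First maximize experience: best is 20, kept {P6, P10}.
Then minimize salary ask: best is 84, kept {P6, P10}.
Then maximize interview score: best is 6.0, kept {P10}.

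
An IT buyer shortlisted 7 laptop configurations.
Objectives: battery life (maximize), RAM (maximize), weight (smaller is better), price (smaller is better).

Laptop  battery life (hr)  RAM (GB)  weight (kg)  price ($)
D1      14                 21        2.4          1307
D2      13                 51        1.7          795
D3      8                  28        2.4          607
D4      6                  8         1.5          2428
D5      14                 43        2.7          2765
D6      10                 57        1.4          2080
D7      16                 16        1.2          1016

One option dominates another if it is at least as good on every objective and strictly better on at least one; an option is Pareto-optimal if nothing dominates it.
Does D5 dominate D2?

No

D5 vs D2: D5 is worse on RAM (43 vs 51), so it does not dominate D2.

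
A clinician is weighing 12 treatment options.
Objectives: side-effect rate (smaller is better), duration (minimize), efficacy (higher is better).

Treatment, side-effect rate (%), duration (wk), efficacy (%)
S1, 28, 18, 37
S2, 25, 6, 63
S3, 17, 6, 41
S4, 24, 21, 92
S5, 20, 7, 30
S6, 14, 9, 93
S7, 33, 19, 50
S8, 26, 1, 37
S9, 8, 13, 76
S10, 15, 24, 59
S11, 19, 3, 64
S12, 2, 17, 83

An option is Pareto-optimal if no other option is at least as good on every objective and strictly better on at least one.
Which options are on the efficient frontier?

S3, S6, S8, S9, S11, S12

S1: dominated by S2 (side-effect rate 25≤28, duration 6≤18, efficacy 63≥37).
S2: dominated by S11 (side-effect rate 19≤25, duration 3≤6, efficacy 64≥63).
S3: not dominated.
S4: dominated by S6 (side-effect rate 14≤24, duration 9≤21, efficacy 93≥92).
S5: dominated by S3 (side-effect rate 17≤20, duration 6≤7, efficacy 41≥30).
S6: not dominated (best efficacy).
S7: dominated by S2 (side-effect rate 25≤33, duration 6≤19, efficacy 63≥50).
S8: not dominated (best duration).
S9: not dominated.
S10: dominated by S6 (side-effect rate 14≤15, duration 9≤24, efficacy 93≥59).
S11: not dominated.
S12: not dominated (best side-effect rate).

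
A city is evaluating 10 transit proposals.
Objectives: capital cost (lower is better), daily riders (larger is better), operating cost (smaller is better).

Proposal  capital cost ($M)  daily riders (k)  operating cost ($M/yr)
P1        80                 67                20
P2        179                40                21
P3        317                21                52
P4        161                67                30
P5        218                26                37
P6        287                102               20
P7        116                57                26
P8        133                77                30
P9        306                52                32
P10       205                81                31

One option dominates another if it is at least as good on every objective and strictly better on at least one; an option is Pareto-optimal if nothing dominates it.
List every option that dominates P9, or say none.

P1, P4, P6, P7, P8, P10

P1: capital cost 80≤306, daily riders 67≥52, operating cost 20≤32 — dominates P9.
P4: capital cost 161≤306, daily riders 67≥52, operating cost 30≤32 — dominates P9.
P6: capital cost 287≤306, daily riders 102≥52, operating cost 20≤32 — dominates P9.
P7: capital cost 116≤306, daily riders 57≥52, operating cost 26≤32 — dominates P9.
P8: capital cost 133≤306, daily riders 77≥52, operating cost 30≤32 — dominates P9.
P10: capital cost 205≤306, daily riders 81≥52, operating cost 31≤32 — dominates P9.
Others (P2, P3, P5) are each worse than P9 on at least one objective.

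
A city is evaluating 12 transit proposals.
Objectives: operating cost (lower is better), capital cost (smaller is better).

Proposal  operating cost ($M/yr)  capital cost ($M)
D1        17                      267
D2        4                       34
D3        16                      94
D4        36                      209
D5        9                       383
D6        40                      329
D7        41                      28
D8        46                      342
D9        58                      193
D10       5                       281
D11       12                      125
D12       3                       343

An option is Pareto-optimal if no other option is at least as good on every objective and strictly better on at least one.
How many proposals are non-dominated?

3

D1: dominated by D2 (operating cost 4≤17, capital cost 34≤267).
D2: not dominated.
D3: dominated by D2 (operating cost 4≤16, capital cost 34≤94).
D4: dominated by D2 (operating cost 4≤36, capital cost 34≤209).
D5: dominated by D2 (operating cost 4≤9, capital cost 34≤383).
D6: dominated by D1 (operating cost 17≤40, capital cost 267≤329).
D7: not dominated (best capital cost).
D8: dominated by D1 (operating cost 17≤46, capital cost 267≤342).
D9: dominated by D2 (operating cost 4≤58, capital cost 34≤193).
D10: dominated by D2 (operating cost 4≤5, capital cost 34≤281).
D11: dominated by D2 (operating cost 4≤12, capital cost 34≤125).
D12: not dominated (best operating cost).
Pareto-optimal: D2, D7, D12 → 3.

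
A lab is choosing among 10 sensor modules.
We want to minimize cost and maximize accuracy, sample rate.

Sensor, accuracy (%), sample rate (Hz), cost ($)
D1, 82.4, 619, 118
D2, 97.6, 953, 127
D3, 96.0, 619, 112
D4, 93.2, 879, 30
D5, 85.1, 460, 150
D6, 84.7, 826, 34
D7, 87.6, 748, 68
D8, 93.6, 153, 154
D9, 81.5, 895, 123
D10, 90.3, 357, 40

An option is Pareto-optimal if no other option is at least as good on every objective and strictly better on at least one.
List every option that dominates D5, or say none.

D2, D3, D4, D7

D2: accuracy 97.6≥85.1, sample rate 953≥460, cost 127≤150 — dominates D5.
D3: accuracy 96.0≥85.1, sample rate 619≥460, cost 112≤150 — dominates D5.
D4: accuracy 93.2≥85.1, sample rate 879≥460, cost 30≤150 — dominates D5.
D7: accuracy 87.6≥85.1, sample rate 748≥460, cost 68≤150 — dominates D5.
Others (D1, D6, D8, D9, D10) are each worse than D5 on at least one objective.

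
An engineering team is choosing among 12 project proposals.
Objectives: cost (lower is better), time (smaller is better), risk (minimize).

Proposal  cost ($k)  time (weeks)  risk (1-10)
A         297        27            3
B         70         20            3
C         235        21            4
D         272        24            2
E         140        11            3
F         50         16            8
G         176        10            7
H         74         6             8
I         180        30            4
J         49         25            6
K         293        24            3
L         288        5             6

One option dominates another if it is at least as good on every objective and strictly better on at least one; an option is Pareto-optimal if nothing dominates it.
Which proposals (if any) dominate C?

B: cost 70≤235, time 20≤21, risk 3≤4 — dominates C.
E: cost 140≤235, time 11≤21, risk 3≤4 — dominates C.
Others (A, D, F, G, H, I, J, K, L) are each worse than C on at least one objective.

B, E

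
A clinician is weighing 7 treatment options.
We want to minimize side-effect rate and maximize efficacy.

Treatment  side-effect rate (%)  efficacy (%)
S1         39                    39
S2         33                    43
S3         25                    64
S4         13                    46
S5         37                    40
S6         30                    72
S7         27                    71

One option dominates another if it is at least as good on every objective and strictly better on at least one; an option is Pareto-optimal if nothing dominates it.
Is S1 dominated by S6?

S6 vs S1: side-effect rate 30≤39, efficacy 72≥39 — S6 is at least as good on every objective with at least one strict improvement.

Yes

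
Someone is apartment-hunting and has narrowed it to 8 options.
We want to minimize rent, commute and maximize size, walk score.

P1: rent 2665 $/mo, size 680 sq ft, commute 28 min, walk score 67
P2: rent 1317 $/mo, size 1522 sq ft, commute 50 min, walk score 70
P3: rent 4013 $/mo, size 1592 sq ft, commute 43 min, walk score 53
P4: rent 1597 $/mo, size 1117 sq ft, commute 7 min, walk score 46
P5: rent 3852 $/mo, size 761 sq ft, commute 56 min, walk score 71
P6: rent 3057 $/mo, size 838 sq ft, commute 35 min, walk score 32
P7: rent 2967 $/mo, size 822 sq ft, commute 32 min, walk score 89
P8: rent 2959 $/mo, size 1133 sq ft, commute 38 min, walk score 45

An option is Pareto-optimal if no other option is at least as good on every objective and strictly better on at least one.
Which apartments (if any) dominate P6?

P4: rent 1597≤3057, size 1117≥838, commute 7≤35, walk score 46≥32 — dominates P6.
Others (P1, P2, P3, P5, P7, P8) are each worse than P6 on at least one objective.

P4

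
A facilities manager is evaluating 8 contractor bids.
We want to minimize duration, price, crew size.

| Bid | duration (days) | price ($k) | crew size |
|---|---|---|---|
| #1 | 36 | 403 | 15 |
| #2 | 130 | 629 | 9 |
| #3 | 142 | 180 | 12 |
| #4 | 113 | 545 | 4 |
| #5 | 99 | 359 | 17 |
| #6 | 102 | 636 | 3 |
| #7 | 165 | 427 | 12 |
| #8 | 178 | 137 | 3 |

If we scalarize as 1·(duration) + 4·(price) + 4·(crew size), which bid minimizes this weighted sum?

#1: 1·36 + 4·403 + 4·15 = 1708
#2: 1·130 + 4·629 + 4·9 = 2682
#3: 1·142 + 4·180 + 4·12 = 910
#4: 1·113 + 4·545 + 4·4 = 2309
#5: 1·99 + 4·359 + 4·17 = 1603
#6: 1·102 + 4·636 + 4·3 = 2658
#7: 1·165 + 4·427 + 4·12 = 1921
#8: 1·178 + 4·137 + 4·3 = 738
Lowest: #8 at 738.

#8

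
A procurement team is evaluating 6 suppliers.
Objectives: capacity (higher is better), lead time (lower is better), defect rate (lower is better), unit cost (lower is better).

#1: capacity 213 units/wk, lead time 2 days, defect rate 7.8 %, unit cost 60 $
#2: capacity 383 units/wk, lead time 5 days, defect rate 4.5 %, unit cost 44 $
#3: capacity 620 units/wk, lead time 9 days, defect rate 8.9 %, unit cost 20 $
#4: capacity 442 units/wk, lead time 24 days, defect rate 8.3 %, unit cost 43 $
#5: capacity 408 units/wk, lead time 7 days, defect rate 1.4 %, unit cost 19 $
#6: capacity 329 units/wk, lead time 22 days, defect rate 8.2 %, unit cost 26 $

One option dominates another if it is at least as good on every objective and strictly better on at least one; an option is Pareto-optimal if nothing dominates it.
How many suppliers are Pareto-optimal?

5

#1: not dominated (best lead time).
#2: not dominated.
#3: not dominated (best capacity).
#4: not dominated.
#5: not dominated (best defect rate).
#6: dominated by #5 (capacity 408≥329, lead time 7≤22, defect rate 1.4≤8.2, unit cost 19≤26).
Pareto-optimal: #1, #2, #3, #4, #5 → 5.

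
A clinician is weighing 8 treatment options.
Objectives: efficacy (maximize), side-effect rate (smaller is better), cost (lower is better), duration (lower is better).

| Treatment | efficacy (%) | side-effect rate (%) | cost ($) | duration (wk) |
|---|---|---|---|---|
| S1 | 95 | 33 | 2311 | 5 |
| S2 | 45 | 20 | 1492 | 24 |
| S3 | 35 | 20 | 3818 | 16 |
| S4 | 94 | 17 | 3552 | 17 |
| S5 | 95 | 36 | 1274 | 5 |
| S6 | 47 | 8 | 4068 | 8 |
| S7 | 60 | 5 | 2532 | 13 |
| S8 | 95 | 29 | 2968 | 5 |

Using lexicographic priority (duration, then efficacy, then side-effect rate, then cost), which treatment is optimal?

First minimize duration: best is 5, kept {S1, S5, S8}.
Then maximize efficacy: best is 95, kept {S1, S5, S8}.
Then minimize side-effect rate: best is 29, kept {S8}.

S8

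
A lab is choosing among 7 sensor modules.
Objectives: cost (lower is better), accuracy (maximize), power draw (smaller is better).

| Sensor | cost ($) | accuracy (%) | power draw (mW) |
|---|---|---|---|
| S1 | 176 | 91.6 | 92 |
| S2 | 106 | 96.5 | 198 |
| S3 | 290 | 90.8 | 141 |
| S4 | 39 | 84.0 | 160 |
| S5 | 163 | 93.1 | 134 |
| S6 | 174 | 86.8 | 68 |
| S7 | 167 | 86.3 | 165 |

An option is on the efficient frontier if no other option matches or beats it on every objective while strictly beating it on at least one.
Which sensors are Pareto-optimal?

S1: not dominated.
S2: not dominated (best accuracy).
S3: dominated by S1 (cost 176≤290, accuracy 91.6≥90.8, power draw 92≤141).
S4: not dominated (best cost).
S5: not dominated.
S6: not dominated (best power draw).
S7: dominated by S5 (cost 163≤167, accuracy 93.1≥86.3, power draw 134≤165).

S1, S2, S4, S5, S6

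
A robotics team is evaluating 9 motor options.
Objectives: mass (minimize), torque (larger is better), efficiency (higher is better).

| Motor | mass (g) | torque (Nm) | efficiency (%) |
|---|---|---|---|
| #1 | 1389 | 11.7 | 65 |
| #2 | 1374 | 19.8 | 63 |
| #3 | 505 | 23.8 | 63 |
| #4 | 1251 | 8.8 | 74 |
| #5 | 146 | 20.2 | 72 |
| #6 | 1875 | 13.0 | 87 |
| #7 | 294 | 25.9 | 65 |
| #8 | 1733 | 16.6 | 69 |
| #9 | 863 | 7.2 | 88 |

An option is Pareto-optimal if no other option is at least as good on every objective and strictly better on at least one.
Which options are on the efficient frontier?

#1: dominated by #5 (mass 146≤1389, torque 20.2≥11.7, efficiency 72≥65).
#2: dominated by #3 (mass 505≤1374, torque 23.8≥19.8, efficiency 63≥63).
#3: dominated by #7 (mass 294≤505, torque 25.9≥23.8, efficiency 65≥63).
#4: not dominated.
#5: not dominated (best mass).
#6: not dominated.
#7: not dominated (best torque).
#8: dominated by #5 (mass 146≤1733, torque 20.2≥16.6, efficiency 72≥69).
#9: not dominated (best efficiency).

#4, #5, #6, #7, #9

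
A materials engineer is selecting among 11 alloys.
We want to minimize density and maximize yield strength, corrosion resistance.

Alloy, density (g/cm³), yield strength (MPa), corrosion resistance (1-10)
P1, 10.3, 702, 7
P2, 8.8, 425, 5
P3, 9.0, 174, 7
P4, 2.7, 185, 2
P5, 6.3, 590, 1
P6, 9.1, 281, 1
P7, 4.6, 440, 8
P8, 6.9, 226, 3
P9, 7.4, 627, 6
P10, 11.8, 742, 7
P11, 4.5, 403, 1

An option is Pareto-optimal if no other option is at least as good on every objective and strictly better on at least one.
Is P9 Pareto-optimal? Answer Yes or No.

Yes

P1: worse on density (10.3 vs 7.4).
P2: worse on density (8.8 vs 7.4).
P3: worse on density (9.0 vs 7.4).
P4: worse on yield strength (185 vs 627).
P5: worse on yield strength (590 vs 627).
P6: worse on density (9.1 vs 7.4).
P7: worse on yield strength (440 vs 627).
P8: worse on yield strength (226 vs 627).
P10: worse on density (11.8 vs 7.4).
P11: worse on yield strength (403 vs 627).
No option is at least as good as P9 on every objective and strictly better on one.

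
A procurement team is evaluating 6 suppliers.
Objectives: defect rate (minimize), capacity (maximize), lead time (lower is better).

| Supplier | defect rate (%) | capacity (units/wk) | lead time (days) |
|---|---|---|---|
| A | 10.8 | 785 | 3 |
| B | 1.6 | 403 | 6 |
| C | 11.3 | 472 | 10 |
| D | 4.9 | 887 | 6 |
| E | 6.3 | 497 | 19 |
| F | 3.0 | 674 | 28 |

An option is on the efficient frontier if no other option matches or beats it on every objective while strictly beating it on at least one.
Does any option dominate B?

No

A: worse on defect rate (10.8 vs 1.6).
C: worse on defect rate (11.3 vs 1.6).
D: worse on defect rate (4.9 vs 1.6).
E: worse on defect rate (6.3 vs 1.6).
F: worse on defect rate (3.0 vs 1.6).
No option is at least as good as B on every objective and strictly better on one.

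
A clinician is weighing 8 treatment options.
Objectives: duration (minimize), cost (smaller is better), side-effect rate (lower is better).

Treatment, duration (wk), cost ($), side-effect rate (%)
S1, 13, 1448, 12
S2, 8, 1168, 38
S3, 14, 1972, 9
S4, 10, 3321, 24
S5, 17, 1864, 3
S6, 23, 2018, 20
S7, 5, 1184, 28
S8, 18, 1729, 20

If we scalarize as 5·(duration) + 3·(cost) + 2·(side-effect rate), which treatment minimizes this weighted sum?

S1: 5·13 + 3·1448 + 2·12 = 4433
S2: 5·8 + 3·1168 + 2·38 = 3620
S3: 5·14 + 3·1972 + 2·9 = 6004
S4: 5·10 + 3·3321 + 2·24 = 10061
S5: 5·17 + 3·1864 + 2·3 = 5683
S6: 5·23 + 3·2018 + 2·20 = 6209
S7: 5·5 + 3·1184 + 2·28 = 3633
S8: 5·18 + 3·1729 + 2·20 = 5317
Lowest: S2 at 3620.

S2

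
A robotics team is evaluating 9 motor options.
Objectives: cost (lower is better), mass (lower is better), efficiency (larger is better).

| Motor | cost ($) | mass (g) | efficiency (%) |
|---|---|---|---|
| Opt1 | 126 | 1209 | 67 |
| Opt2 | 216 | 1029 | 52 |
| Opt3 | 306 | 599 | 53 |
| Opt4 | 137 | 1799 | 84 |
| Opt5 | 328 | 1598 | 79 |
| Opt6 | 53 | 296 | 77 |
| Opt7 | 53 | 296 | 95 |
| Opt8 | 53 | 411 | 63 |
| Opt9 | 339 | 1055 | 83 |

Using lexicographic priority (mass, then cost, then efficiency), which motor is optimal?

Opt7

First minimize mass: best is 296, kept {Opt6, Opt7}.
Then minimize cost: best is 53, kept {Opt6, Opt7}.
Then maximize efficiency: best is 95, kept {Opt7}.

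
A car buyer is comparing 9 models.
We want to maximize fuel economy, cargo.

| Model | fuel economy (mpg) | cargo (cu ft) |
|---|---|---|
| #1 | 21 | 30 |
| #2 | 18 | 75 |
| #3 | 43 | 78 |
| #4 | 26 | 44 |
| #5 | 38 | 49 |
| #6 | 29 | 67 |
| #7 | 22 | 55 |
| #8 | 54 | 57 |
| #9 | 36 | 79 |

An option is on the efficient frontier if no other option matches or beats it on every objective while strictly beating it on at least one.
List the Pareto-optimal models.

#3, #8, #9

#1: dominated by #3 (fuel economy 43≥21, cargo 78≥30).
#2: dominated by #3 (fuel economy 43≥18, cargo 78≥75).
#3: not dominated.
#4: dominated by #3 (fuel economy 43≥26, cargo 78≥44).
#5: dominated by #3 (fuel economy 43≥38, cargo 78≥49).
#6: dominated by #3 (fuel economy 43≥29, cargo 78≥67).
#7: dominated by #3 (fuel economy 43≥22, cargo 78≥55).
#8: not dominated (best fuel economy).
#9: not dominated (best cargo).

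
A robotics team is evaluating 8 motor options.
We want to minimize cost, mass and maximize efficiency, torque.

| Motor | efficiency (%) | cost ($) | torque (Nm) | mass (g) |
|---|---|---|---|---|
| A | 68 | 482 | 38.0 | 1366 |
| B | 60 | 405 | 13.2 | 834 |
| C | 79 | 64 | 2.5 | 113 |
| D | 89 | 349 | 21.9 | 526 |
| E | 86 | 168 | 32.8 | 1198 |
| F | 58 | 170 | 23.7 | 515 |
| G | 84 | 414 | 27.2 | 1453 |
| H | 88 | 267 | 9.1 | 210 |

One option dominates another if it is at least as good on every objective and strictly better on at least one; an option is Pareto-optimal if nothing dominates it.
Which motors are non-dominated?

A, C, D, E, F, H

A: not dominated (best torque).
B: dominated by D (efficiency 89≥60, cost 349≤405, torque 21.9≥13.2, mass 526≤834).
C: not dominated (best cost).
D: not dominated (best efficiency).
E: not dominated.
F: not dominated.
G: dominated by E (efficiency 86≥84, cost 168≤414, torque 32.8≥27.2, mass 1198≤1453).
H: not dominated.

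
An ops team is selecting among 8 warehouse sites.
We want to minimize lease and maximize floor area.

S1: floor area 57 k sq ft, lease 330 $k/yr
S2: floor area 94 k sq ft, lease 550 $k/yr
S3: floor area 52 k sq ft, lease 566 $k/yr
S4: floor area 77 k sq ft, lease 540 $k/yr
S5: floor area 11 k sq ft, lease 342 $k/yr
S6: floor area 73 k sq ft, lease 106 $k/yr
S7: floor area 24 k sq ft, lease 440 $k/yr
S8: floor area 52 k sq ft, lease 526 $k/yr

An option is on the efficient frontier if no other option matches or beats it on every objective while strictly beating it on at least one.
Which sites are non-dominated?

S1: dominated by S6 (floor area 73≥57, lease 106≤330).
S2: not dominated (best floor area).
S3: dominated by S1 (floor area 57≥52, lease 330≤566).
S4: not dominated.
S5: dominated by S1 (floor area 57≥11, lease 330≤342).
S6: not dominated (best lease).
S7: dominated by S1 (floor area 57≥24, lease 330≤440).
S8: dominated by S1 (floor area 57≥52, lease 330≤526).

S2, S4, S6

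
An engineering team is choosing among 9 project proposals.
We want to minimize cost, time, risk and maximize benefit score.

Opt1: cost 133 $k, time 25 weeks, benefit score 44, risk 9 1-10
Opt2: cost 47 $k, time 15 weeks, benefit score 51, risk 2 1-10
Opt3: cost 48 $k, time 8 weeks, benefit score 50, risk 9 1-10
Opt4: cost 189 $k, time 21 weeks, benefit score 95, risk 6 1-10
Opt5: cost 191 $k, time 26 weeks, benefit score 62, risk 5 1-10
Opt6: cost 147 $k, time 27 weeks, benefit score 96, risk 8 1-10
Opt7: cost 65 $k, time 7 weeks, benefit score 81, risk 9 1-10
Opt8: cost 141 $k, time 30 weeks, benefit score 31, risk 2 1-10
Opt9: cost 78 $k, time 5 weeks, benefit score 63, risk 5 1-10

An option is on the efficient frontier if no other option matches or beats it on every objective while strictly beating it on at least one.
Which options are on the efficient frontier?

Opt1: dominated by Opt2 (cost 47≤133, time 15≤25, benefit score 51≥44, risk 2≤9).
Opt2: not dominated (best cost).
Opt3: not dominated.
Opt4: not dominated.
Opt5: dominated by Opt9 (cost 78≤191, time 5≤26, benefit score 63≥62, risk 5≤5).
Opt6: not dominated (best benefit score).
Opt7: not dominated.
Opt8: dominated by Opt2 (cost 47≤141, time 15≤30, benefit score 51≥31, risk 2≤2).
Opt9: not dominated (best time).

Opt2, Opt3, Opt4, Opt6, Opt7, Opt9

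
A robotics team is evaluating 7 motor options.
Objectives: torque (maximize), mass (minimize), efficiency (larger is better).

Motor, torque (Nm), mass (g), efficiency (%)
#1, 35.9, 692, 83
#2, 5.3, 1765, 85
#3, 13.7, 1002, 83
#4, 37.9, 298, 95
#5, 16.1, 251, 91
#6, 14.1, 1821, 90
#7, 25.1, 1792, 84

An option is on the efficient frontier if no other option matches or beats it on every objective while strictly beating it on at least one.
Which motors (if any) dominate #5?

none

#1: worse on mass (692 vs 251).
#2: worse on torque (5.3 vs 16.1).
#3: worse on torque (13.7 vs 16.1).
#4: worse on mass (298 vs 251).
#6: worse on torque (14.1 vs 16.1).
#7: worse on mass (1792 vs 251).
No option dominates #5.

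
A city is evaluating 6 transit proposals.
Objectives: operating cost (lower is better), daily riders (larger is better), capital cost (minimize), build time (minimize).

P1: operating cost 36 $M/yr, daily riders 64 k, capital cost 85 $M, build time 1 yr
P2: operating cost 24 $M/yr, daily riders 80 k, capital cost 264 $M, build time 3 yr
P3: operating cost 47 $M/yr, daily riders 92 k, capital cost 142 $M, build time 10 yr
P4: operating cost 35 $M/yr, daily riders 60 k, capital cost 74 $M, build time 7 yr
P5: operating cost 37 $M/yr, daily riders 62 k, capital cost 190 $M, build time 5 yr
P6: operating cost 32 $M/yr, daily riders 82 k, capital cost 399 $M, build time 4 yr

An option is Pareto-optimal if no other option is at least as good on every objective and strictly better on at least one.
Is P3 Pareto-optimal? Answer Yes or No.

P1: worse on daily riders (64 vs 92).
P2: worse on daily riders (80 vs 92).
P4: worse on daily riders (60 vs 92).
P5: worse on daily riders (62 vs 92).
P6: worse on daily riders (82 vs 92).
No option is at least as good as P3 on every objective and strictly better on one.

Yes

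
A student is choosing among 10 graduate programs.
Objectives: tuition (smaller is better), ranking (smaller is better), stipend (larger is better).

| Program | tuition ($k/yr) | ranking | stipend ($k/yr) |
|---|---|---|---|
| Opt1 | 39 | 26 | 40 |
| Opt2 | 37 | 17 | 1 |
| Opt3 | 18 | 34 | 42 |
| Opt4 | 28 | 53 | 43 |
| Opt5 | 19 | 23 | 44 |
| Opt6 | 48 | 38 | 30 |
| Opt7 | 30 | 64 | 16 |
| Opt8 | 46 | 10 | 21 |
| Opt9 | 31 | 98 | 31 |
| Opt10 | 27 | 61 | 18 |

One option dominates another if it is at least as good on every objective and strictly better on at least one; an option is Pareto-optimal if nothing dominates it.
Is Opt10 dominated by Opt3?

Yes

Opt3 vs Opt10: tuition 18≤27, ranking 34≤61, stipend 42≥18 — Opt3 is at least as good on every objective with at least one strict improvement.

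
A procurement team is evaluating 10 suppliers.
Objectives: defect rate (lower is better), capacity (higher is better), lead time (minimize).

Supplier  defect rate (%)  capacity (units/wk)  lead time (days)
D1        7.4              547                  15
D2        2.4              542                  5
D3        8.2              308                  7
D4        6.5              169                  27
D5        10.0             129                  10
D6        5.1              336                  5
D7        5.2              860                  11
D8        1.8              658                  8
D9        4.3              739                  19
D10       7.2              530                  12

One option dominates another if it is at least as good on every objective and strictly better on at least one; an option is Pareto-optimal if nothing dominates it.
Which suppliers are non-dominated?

D1: dominated by D7 (defect rate 5.2≤7.4, capacity 860≥547, lead time 11≤15).
D2: not dominated.
D3: dominated by D2 (defect rate 2.4≤8.2, capacity 542≥308, lead time 5≤7).
D4: dominated by D2 (defect rate 2.4≤6.5, capacity 542≥169, lead time 5≤27).
D5: dominated by D2 (defect rate 2.4≤10.0, capacity 542≥129, lead time 5≤10).
D6: dominated by D2 (defect rate 2.4≤5.1, capacity 542≥336, lead time 5≤5).
D7: not dominated (best capacity).
D8: not dominated (best defect rate).
D9: not dominated.
D10: dominated by D2 (defect rate 2.4≤7.2, capacity 542≥530, lead time 5≤12).

D2, D7, D8, D9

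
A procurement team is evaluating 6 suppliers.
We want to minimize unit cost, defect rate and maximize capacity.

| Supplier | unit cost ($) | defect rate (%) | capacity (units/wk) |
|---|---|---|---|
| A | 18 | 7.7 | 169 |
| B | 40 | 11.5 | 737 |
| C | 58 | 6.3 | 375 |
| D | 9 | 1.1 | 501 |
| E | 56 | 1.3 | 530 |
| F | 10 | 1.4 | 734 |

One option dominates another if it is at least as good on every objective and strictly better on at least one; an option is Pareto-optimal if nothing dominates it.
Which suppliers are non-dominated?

B, D, E, F

A: dominated by D (unit cost 9≤18, defect rate 1.1≤7.7, capacity 501≥169).
B: not dominated (best capacity).
C: dominated by D (unit cost 9≤58, defect rate 1.1≤6.3, capacity 501≥375).
D: not dominated (best unit cost).
E: not dominated.
F: not dominated.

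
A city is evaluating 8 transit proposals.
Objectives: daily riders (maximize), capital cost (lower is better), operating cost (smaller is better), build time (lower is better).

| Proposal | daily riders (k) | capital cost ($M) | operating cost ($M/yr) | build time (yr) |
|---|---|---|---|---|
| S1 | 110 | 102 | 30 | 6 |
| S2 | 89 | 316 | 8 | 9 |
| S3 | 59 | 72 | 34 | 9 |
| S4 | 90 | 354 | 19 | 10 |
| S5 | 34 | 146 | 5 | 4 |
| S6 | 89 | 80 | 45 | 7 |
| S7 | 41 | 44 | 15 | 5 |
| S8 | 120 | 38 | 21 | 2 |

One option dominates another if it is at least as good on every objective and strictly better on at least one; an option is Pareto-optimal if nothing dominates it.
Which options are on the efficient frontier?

S2, S4, S5, S7, S8

S1: dominated by S8 (daily riders 120≥110, capital cost 38≤102, operating cost 21≤30, build time 2≤6).
S2: not dominated.
S3: dominated by S8 (daily riders 120≥59, capital cost 38≤72, operating cost 21≤34, build time 2≤9).
S4: not dominated.
S5: not dominated (best operating cost).
S6: dominated by S8 (daily riders 120≥89, capital cost 38≤80, operating cost 21≤45, build time 2≤7).
S7: not dominated.
S8: not dominated (best daily riders).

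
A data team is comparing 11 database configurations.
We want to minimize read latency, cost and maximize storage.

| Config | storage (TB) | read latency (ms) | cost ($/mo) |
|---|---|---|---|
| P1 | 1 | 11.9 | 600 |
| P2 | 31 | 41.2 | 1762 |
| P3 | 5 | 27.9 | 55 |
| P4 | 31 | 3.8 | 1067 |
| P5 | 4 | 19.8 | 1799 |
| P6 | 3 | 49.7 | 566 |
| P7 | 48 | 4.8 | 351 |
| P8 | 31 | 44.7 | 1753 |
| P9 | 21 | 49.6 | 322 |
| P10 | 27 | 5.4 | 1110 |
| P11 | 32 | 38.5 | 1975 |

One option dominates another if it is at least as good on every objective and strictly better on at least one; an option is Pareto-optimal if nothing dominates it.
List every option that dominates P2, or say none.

P4: storage 31≥31, read latency 3.8≤41.2, cost 1067≤1762 — dominates P2.
P7: storage 48≥31, read latency 4.8≤41.2, cost 351≤1762 — dominates P2.
Others (P1, P3, P5, P6, P8, P9, P10, P11) are each worse than P2 on at least one objective.

P4, P7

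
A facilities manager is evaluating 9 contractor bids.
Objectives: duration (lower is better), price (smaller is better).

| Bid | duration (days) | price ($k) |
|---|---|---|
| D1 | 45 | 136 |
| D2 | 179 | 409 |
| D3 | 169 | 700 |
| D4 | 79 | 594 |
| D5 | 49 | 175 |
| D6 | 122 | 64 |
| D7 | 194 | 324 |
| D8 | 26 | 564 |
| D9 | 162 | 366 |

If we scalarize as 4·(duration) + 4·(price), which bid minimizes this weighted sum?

D1: 4·45 + 4·136 = 724
D2: 4·179 + 4·409 = 2352
D3: 4·169 + 4·700 = 3476
D4: 4·79 + 4·594 = 2692
D5: 4·49 + 4·175 = 896
D6: 4·122 + 4·64 = 744
D7: 4·194 + 4·324 = 2072
D8: 4·26 + 4·564 = 2360
D9: 4·162 + 4·366 = 2112
Lowest: D1 at 724.

D1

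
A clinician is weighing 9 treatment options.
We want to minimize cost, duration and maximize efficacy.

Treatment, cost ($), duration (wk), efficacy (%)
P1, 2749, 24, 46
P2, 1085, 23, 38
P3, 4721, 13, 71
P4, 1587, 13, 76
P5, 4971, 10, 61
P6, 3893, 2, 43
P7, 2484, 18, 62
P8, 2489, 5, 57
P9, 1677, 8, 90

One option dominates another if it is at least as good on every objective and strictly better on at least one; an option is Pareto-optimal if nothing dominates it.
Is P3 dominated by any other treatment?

P4 vs P3: cost 1587≤4721, duration 13≤13, efficacy 76≥71 — P4 is at least as good on every objective and strictly better on at least one, so P4 dominates P3.

Yes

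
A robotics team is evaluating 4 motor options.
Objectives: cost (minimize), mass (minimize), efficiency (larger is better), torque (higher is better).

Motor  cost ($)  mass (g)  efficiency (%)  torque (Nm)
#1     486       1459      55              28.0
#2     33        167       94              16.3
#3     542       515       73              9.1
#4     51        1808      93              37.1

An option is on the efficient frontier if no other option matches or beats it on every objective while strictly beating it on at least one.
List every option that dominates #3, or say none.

#2

#2: cost 33≤542, mass 167≤515, efficiency 94≥73, torque 16.3≥9.1 — dominates #3.
Others (#1, #4) are each worse than #3 on at least one objective.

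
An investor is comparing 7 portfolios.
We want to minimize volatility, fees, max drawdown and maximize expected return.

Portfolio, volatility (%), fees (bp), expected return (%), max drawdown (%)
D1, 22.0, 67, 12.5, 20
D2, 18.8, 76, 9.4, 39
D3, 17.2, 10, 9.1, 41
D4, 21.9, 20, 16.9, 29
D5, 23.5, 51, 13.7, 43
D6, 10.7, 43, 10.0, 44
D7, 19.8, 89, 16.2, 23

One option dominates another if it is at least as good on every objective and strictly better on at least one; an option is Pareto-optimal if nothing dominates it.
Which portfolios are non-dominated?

D1: not dominated (best max drawdown).
D2: not dominated.
D3: not dominated (best fees).
D4: not dominated (best expected return).
D5: dominated by D4 (volatility 21.9≤23.5, fees 20≤51, expected return 16.9≥13.7, max drawdown 29≤43).
D6: not dominated (best volatility).
D7: not dominated.

D1, D2, D3, D4, D6, D7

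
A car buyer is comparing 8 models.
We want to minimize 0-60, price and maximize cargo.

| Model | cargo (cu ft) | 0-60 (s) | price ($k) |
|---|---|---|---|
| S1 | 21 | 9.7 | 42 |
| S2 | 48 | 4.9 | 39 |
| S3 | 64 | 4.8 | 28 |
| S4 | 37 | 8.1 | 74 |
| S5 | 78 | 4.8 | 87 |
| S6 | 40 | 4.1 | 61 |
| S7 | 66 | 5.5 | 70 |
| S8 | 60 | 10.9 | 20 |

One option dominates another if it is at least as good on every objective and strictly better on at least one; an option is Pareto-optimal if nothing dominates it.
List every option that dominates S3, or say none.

S1: worse on cargo (21 vs 64).
S2: worse on cargo (48 vs 64).
S4: worse on cargo (37 vs 64).
S5: worse on price (87 vs 28).
S6: worse on cargo (40 vs 64).
S7: worse on 0-60 (5.5 vs 4.8).
S8: worse on cargo (60 vs 64).
No option dominates S3.

none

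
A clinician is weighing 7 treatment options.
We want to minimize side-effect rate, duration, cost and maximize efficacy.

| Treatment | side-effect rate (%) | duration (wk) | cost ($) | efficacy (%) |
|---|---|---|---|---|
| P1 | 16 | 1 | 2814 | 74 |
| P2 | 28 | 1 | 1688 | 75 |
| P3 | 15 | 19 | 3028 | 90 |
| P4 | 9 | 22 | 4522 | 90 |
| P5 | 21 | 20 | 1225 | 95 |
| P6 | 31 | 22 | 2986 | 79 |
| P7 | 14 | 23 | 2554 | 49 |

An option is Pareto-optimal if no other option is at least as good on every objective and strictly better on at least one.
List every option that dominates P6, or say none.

P5: side-effect rate 21≤31, duration 20≤22, cost 1225≤2986, efficacy 95≥79 — dominates P6.
Others (P1, P2, P3, P4, P7) are each worse than P6 on at least one objective.

P5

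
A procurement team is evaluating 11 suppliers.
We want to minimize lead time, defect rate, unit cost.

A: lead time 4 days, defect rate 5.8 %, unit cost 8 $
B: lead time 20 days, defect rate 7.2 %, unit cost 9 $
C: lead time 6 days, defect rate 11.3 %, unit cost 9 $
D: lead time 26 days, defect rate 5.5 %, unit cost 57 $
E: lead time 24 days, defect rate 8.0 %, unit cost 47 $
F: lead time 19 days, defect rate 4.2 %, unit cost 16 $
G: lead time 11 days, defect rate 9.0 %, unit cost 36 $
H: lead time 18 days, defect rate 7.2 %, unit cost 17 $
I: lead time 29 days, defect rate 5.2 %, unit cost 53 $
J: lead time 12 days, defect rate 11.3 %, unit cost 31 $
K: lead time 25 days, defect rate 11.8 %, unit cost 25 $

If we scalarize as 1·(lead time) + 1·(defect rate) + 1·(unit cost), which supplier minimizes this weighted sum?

A: 1·4 + 1·5.8 + 1·8 = 17.8
B: 1·20 + 1·7.2 + 1·9 = 36.2
C: 1·6 + 1·11.3 + 1·9 = 26.3
D: 1·26 + 1·5.5 + 1·57 = 88.5
E: 1·24 + 1·8.0 + 1·47 = 79.0
F: 1·19 + 1·4.2 + 1·16 = 39.2
G: 1·11 + 1·9.0 + 1·36 = 56.0
H: 1·18 + 1·7.2 + 1·17 = 42.2
I: 1·29 + 1·5.2 + 1·53 = 87.2
J: 1·12 + 1·11.3 + 1·31 = 54.3
K: 1·25 + 1·11.8 + 1·25 = 61.8
Lowest: A at 17.8.

A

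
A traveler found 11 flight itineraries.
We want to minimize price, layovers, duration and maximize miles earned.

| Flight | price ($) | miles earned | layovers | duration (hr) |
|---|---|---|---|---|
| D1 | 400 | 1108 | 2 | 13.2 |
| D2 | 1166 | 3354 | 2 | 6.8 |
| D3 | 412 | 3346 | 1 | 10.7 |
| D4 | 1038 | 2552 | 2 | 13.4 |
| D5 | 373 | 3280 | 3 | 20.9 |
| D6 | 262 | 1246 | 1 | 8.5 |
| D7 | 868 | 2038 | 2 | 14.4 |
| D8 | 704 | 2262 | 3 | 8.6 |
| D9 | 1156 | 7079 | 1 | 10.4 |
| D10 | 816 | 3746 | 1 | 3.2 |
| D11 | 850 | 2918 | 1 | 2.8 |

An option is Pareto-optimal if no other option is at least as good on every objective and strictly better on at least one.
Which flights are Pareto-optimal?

D3, D5, D6, D8, D9, D10, D11

D1: dominated by D6 (price 262≤400, miles earned 1246≥1108, layovers 1≤2, duration 8.5≤13.2).
D2: dominated by D10 (price 816≤1166, miles earned 3746≥3354, layovers 1≤2, duration 3.2≤6.8).
D3: not dominated.
D4: dominated by D3 (price 412≤1038, miles earned 3346≥2552, layovers 1≤2, duration 10.7≤13.4).
D5: not dominated.
D6: not dominated (best price).
D7: dominated by D3 (price 412≤868, miles earned 3346≥2038, layovers 1≤2, duration 10.7≤14.4).
D8: not dominated.
D9: not dominated (best miles earned).
D10: not dominated.
D11: not dominated (best duration).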